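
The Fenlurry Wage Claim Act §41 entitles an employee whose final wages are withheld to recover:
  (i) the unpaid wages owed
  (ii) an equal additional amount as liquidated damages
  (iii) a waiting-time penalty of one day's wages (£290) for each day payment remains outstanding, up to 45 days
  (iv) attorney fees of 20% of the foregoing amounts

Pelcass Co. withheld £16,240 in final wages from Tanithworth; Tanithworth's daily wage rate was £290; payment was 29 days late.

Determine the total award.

Liquidated damages (equal amount): £16,240
Penalty days: min(29, 45) = 29
Waiting-time penalty: 29 × £290 = £8,410
Subtotal: £16,240 + £16,240 + £8,410 = £40,890
Attorney fees: 20% of £40,890 = £8,178
Total award: £40,890 + £8,178 = £49,068

£49,068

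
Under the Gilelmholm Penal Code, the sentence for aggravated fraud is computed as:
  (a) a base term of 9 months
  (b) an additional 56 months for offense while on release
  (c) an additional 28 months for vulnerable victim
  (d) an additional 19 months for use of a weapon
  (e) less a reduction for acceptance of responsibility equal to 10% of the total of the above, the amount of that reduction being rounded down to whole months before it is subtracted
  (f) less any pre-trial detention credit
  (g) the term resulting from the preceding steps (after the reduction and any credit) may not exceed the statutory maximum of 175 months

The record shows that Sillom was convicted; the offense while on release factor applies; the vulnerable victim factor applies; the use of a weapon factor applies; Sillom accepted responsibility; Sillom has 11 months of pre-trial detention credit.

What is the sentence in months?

Offense while on release enhancement: +56 months
Vulnerable victim enhancement: +28 months
Use of a weapon enhancement: +19 months
Adjusted term: 9 months + 56 months + 28 months + 19 months = 112 months
Acceptance of responsibility reduction: 10% of 112 months = 11 months (rounded down)
After reduction: 112 − 11 = 101 months
Less pre-trial detention credit: 101 months − 11 months = 90 months
Cap at 175 months: 90 months is within the cap, no reduction.

90 months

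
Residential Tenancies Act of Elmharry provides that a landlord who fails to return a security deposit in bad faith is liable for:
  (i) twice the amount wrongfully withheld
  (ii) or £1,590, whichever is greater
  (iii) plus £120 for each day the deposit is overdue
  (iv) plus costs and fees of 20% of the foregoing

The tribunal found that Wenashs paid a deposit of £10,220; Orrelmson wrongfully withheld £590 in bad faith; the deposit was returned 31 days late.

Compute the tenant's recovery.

Doubled: 2 × £590 = £1,180
Minimum £1,590: £1,180 is below the minimum → £1,590
Late-return penalty: 31 × £120 = £3,720
Damages plus late penalty: £1,590 + £3,720 = £5,310
Costs and fees: 20% of £5,310 = £1,062
Total recovery: £5,310 + £1,062 = £6,372

Recovery: £6,372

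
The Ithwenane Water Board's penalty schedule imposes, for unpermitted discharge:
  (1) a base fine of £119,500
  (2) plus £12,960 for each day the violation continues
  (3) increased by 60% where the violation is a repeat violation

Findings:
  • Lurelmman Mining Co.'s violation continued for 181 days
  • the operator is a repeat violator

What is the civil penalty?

£3,944,416

Per-day component: 181 × £12,960 = £2,345,760
Base plus per-day: £119,500 + £2,345,760 = £2,465,260
Enhancement: 60% of £2,465,260 = £1,479,156
Enhanced fine: £2,465,260 + £1,479,156 = £3,944,416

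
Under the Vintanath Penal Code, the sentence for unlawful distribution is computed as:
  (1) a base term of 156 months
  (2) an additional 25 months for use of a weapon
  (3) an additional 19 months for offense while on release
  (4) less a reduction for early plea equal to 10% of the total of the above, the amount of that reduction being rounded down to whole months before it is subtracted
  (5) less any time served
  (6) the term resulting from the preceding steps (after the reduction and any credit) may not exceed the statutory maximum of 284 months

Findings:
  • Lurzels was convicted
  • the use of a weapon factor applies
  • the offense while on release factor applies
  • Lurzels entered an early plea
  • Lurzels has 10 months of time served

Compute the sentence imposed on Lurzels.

Use of a weapon enhancement: +25 months
Offense while on release enhancement: +19 months
Adjusted term: 156 months + 25 months + 19 months = 200 months
Early plea reduction: 10% of 200 months = 20 months (rounded down)
After reduction: 200 − 20 = 180 months
Less time served: 180 months − 10 months = 170 months
Cap at 284 months: 170 months is within the cap, no reduction.

170 months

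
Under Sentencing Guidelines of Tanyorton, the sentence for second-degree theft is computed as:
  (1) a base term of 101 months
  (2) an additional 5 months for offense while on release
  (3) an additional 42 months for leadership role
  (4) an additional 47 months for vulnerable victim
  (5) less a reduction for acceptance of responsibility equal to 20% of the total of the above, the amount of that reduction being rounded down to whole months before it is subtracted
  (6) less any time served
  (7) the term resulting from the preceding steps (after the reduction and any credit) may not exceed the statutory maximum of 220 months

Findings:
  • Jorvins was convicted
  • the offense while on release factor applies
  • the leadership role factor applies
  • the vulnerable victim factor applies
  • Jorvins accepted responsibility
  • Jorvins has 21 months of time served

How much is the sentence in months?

Offense while on release enhancement: +5 months
Leadership role enhancement: +42 months
Vulnerable victim enhancement: +47 months
Adjusted term: 101 months + 5 months + 42 months + 47 months = 195 months
Acceptance of responsibility reduction: 20% of 195 months = 39 months (rounded down)
After reduction: 195 − 39 = 156 months
Less time served: 156 months − 21 months = 135 months
Cap at 220 months: 135 months is within the cap, no reduction.

135 months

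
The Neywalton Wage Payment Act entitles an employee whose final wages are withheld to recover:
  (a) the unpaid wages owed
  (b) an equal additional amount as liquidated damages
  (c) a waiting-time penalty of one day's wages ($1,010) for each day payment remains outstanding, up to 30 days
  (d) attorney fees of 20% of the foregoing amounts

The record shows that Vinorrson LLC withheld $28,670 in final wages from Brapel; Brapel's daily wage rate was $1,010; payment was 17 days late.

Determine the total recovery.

Liquidated damages (equal amount): $28,670
Penalty days: min(17, 30) = 17
Waiting-time penalty: 17 × $1,010 = $17,170
Subtotal: $28,670 + $28,670 + $17,170 = $74,510
Attorney fees: 20% of $74,510 = $14,902
Total award: $74,510 + $14,902 = $89,412

$89,412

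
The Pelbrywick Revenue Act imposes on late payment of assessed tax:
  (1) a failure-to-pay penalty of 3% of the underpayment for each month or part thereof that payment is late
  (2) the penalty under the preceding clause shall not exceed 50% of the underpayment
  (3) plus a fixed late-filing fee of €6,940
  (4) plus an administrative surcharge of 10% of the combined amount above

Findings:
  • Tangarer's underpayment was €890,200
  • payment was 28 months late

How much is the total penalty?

Accrued rate: 3% × 28 = 84%, capped at 50% → 50%
Failure-to-pay penalty: 50% of €890,200 = €445,100
Penalty before surcharge: €445,100 + €6,940 = €452,040
Administrative surcharge: 10% of €452,040 = €45,204
Total penalty: €452,040 + €45,204 = €497,244

€497,244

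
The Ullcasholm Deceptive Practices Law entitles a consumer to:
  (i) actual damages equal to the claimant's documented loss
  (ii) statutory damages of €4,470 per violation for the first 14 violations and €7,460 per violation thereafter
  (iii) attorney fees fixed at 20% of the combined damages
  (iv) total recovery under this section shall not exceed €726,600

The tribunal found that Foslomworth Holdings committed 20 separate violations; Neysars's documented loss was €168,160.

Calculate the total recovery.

First 14 violations: 14 × €4,470 = €62,580
Remaining violations: (20 − 14) × €7,460 = €44,760
Statutory damages: €62,580 + €44,760 = €107,340
Combined damages: €168,160 + €107,340 = €275,500
Attorney fees: 20% of €275,500 = €55,100
Total before cap: €275,500 + €55,100 = €330,600
Cap at €726,600: €330,600 is within the cap, no reduction.

€330,600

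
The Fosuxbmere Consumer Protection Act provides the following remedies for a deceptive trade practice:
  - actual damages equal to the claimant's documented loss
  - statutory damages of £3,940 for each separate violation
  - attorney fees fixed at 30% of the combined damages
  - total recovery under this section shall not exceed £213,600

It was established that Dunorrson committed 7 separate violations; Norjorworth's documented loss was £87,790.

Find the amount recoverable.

Statutory damages: 7 × £3,940 = £27,580
Combined damages: £87,790 + £27,580 = £115,370
Attorney fees: 30% of £115,370 = £34,611
Total before cap: £115,370 + £34,611 = £149,981
Cap at £213,600: £149,981 is within the cap, no reduction.

£149,981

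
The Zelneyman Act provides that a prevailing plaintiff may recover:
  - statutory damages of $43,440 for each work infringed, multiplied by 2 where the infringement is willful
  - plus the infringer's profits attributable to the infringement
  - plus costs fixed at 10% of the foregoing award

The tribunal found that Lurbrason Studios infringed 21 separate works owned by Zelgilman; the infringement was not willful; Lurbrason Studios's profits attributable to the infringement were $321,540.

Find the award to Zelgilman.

Statutory damages: 21 × $43,440 = $912,240
Infringement not willful: no ×2 enhancement.
Combined award: $912,240 + $321,540 = $1,233,780
Costs: 10% of $1,233,780 = $123,378
Award plus costs: $1,233,780 + $123,378 = $1,357,158

$1,357,158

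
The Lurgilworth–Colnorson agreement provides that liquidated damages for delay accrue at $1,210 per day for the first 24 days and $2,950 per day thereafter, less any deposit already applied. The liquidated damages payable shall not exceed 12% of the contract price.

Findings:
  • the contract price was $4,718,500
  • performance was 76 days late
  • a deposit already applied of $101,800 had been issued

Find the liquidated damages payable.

First 24 days: 24 × $1,210 = $29,040
Remaining days: (76 − 24) × $2,950 = $153,400
Accrued per-day damages: $29,040 + $153,400 = $182,440
Less deposit already applied: $182,440 − $101,800 = $80,640
Cap: 12% of $4,718,500 = $566,220
Cap at $566,220: $80,640 is within the cap, no reduction.

$80,640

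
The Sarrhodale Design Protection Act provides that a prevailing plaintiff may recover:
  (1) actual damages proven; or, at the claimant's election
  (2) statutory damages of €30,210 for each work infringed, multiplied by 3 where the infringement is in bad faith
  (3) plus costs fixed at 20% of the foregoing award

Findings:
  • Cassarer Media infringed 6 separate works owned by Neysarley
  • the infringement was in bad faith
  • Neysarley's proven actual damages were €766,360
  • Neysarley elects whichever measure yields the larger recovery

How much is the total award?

Statutory damages: 6 × €30,210 = €181,260
Trebled: 3 × €181,260 = €543,780
Greater of actual damages (€766,360) or enhanced statutory damages (€543,780): €766,360
Costs: 20% of €766,360 = €153,272
Award plus costs: €766,360 + €153,272 = €919,632

€919,632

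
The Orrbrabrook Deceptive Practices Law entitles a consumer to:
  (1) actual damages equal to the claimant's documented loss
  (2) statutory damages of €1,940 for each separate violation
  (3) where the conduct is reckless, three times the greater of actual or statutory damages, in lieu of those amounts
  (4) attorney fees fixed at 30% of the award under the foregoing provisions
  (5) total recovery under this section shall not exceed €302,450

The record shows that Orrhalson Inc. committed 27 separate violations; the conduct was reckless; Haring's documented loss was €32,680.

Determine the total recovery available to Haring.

€204,282

Statutory damages: 27 × €1,940 = €52,380
Greater of actual damages (€32,680) or statutory damages (€52,380): €52,380
Trebled: 3 × €52,380 = €157,140
Attorney fees: 30% of €157,140 = €47,142
Total before cap: €157,140 + €47,142 = €204,282
Cap at €302,450: €204,282 is within the cap, no reduction.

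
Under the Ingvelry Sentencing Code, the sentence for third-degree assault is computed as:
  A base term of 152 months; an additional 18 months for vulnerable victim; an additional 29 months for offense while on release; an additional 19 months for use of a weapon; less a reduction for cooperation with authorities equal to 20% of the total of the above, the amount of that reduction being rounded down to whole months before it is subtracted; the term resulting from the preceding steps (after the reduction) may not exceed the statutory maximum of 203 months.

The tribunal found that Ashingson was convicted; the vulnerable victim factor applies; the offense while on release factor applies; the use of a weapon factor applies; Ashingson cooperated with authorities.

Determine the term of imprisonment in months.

Vulnerable victim enhancement: +18 months
Offense while on release enhancement: +29 months
Use of a weapon enhancement: +19 months
Adjusted term: 152 months + 18 months + 29 months + 19 months = 218 months
Cooperation with authorities reduction: 20% of 218 months = 43 months (rounded down)
After reduction: 218 − 43 = 175 months
Cap at 203 months: 175 months is within the cap, no reduction.

175 months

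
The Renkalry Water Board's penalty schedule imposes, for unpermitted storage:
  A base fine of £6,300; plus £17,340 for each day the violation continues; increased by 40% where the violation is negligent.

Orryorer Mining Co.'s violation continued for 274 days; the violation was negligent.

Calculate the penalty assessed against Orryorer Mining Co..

£6,660,444

Per-day component: 274 × £17,340 = £4,751,160
Base plus per-day: £6,300 + £4,751,160 = £4,757,460
Enhancement: 40% of £4,757,460 = £1,902,984
Enhanced fine: £4,757,460 + £1,902,984 = £6,660,444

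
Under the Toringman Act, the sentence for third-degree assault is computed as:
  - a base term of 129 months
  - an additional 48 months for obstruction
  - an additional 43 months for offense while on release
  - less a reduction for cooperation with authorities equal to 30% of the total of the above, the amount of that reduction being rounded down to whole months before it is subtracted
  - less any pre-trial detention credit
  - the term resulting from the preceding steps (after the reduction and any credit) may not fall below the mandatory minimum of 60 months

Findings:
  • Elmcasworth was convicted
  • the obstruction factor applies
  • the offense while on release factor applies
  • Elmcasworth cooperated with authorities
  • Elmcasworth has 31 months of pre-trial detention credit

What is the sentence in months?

Obstruction enhancement: +48 months
Offense while on release enhancement: +43 months
Adjusted term: 129 months + 48 months + 43 months = 220 months
Cooperation with authorities reduction: 30% of 220 months = 66 months (rounded down)
After reduction: 220 − 66 = 154 months
Less pre-trial detention credit: 154 months − 31 months = 123 months
Minimum 60 months: 123 months meets the minimum, no increase.

123 months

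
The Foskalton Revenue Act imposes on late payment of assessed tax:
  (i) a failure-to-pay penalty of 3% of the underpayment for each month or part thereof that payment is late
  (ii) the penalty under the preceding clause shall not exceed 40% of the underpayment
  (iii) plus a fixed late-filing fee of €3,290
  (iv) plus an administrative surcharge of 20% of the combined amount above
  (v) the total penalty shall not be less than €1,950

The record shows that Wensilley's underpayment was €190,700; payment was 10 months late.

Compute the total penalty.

Penalty: €72,600

Accrued rate: 3% × 10 = 30%, capped at 40% → 30%
Failure-to-pay penalty: 30% of €190,700 = €57,210
Penalty before surcharge: €57,210 + €3,290 = €60,500
Administrative surcharge: 20% of €60,500 = €12,100
Total penalty: €60,500 + €12,100 = €72,600
Minimum €1,950: €72,600 meets the minimum, no increase.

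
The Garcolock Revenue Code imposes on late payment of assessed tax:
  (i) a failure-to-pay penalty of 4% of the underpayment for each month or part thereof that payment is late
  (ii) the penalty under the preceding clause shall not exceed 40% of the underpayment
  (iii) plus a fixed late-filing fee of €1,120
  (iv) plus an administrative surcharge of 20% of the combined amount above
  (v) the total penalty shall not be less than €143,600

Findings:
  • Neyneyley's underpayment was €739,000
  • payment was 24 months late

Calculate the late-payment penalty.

Accrued rate: 4% × 24 = 96%, capped at 40% → 40%
Failure-to-pay penalty: 40% of €739,000 = €295,600
Penalty before surcharge: €295,600 + €1,120 = €296,720
Administrative surcharge: 20% of €296,720 = €59,344
Total penalty: €296,720 + €59,344 = €356,064
Minimum €143,600: €356,064 meets the minimum, no increase.

€356,064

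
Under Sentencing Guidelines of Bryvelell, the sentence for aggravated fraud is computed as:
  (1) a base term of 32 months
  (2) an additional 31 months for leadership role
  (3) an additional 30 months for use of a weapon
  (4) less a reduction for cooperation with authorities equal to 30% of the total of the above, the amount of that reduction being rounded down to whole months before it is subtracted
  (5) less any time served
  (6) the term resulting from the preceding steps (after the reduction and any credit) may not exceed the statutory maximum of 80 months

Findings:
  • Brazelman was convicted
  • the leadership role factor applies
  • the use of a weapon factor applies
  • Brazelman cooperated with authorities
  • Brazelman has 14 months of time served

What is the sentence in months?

Leadership role enhancement: +31 months
Use of a weapon enhancement: +30 months
Adjusted term: 32 months + 31 months + 30 months = 93 months
Cooperation with authorities reduction: 30% of 93 months = 27 months (rounded down)
After reduction: 93 − 27 = 66 months
Less time served: 66 months − 14 months = 52 months
Cap at 80 months: 52 months is within the cap, no reduction.

Sentence: 52 months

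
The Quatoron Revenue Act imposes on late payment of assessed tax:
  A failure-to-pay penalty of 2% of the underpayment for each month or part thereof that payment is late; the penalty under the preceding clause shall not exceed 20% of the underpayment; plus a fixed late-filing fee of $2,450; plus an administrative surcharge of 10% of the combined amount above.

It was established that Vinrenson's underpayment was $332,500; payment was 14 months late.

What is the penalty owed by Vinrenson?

Accrued rate: 2% × 14 = 28%, capped at 20% → 20%
Failure-to-pay penalty: 20% of $332,500 = $66,500
Penalty before surcharge: $66,500 + $2,450 = $68,950
Administrative surcharge: 10% of $68,950 = $6,895
Total penalty: $68,950 + $6,895 = $75,845

$75,845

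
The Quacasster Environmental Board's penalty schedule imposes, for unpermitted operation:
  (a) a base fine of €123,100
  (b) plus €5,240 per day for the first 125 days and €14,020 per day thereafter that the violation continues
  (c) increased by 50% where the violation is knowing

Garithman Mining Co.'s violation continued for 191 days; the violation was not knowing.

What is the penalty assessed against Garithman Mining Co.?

€1,703,420

First 125 days: 125 × €5,240 = €655,000
Remaining days: (191 − 125) × €14,020 = €925,320
Per-day component: €655,000 + €925,320 = €1,580,320
Base plus per-day: €123,100 + €1,580,320 = €1,703,420
The violation was not knowing: no 50% increase.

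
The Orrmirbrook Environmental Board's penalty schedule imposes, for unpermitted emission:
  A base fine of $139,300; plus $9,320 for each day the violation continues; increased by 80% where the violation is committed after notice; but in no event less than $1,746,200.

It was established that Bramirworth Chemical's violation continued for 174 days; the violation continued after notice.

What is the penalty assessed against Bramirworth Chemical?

$3,169,764

Per-day component: 174 × $9,320 = $1,621,680
Base plus per-day: $139,300 + $1,621,680 = $1,760,980
Enhancement: 80% of $1,760,980 = $1,408,784
Enhanced fine: $1,760,980 + $1,408,784 = $3,169,764
Minimum $1,746,200: $3,169,764 meets the minimum, no increase.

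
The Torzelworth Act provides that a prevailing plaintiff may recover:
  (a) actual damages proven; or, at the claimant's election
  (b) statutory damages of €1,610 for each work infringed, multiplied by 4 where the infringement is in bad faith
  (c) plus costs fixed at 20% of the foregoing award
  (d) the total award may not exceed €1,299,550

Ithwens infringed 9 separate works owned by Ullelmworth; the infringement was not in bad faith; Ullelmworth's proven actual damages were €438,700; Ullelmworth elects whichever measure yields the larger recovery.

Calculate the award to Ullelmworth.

Statutory damages: 9 × €1,610 = €14,490
Infringement not in bad faith: no ×4 enhancement.
Greater of actual damages (€438,700) or statutory damages (€14,490): €438,700
Costs: 20% of €438,700 = €87,740
Award plus costs: €438,700 + €87,740 = €526,440
Cap at €1,299,550: €526,440 is within the cap, no reduction.

€526,440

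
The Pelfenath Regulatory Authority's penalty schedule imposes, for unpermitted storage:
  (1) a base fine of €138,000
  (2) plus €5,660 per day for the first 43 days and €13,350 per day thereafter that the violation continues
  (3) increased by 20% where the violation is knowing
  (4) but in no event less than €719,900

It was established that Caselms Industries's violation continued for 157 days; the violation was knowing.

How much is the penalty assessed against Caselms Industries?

€2,283,936

First 43 days: 43 × €5,660 = €243,380
Remaining days: (157 − 43) × €13,350 = €1,521,900
Per-day component: €243,380 + €1,521,900 = €1,765,280
Base plus per-day: €138,000 + €1,765,280 = €1,903,280
Enhancement: 20% of €1,903,280 = €380,656
Enhanced fine: €1,903,280 + €380,656 = €2,283,936
Minimum €719,900: €2,283,936 meets the minimum, no increase.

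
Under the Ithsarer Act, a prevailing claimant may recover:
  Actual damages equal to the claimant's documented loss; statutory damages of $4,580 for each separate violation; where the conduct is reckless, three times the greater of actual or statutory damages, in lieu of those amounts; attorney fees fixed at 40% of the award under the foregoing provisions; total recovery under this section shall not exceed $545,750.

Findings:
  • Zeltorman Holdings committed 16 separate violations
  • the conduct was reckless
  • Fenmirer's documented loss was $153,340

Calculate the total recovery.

Statutory damages: 16 × $4,580 = $73,280
Greater of actual damages ($153,340) or statutory damages ($73,280): $153,340
Trebled: 3 × $153,340 = $460,020
Attorney fees: 40% of $460,020 = $184,008
Total before cap: $460,020 + $184,008 = $644,028
Cap at $545,750: $644,028 exceeds the cap → $545,750

$545,750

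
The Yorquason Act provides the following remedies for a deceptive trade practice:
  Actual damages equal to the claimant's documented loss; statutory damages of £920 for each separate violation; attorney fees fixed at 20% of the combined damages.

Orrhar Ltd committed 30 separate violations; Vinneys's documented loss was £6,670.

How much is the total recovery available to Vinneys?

£41,124

Statutory damages: 30 × £920 = £27,600
Combined damages: £6,670 + £27,600 = £34,270
Attorney fees: 20% of £34,270 = £6,854
Total recovery: £34,270 + £6,854 = £41,124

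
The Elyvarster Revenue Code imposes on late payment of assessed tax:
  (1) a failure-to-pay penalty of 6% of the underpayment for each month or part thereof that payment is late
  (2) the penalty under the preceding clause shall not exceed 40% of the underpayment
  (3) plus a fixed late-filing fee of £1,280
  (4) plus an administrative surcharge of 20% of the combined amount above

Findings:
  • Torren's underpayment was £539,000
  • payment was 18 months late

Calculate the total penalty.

Penalty: £260,256

Accrued rate: 6% × 18 = 108%, capped at 40% → 40%
Failure-to-pay penalty: 40% of £539,000 = £215,600
Penalty before surcharge: £215,600 + £1,280 = £216,880
Administrative surcharge: 20% of £216,880 = £43,376
Total penalty: £216,880 + £43,376 = £260,256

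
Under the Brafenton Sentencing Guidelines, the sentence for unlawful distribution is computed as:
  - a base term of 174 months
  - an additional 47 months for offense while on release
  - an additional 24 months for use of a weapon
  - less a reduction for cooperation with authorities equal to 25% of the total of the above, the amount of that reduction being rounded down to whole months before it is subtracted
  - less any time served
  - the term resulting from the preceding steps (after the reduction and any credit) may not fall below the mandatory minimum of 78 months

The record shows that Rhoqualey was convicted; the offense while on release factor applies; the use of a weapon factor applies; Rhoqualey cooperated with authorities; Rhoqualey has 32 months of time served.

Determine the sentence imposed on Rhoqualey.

152 months

Offense while on release enhancement: +47 months
Use of a weapon enhancement: +24 months
Adjusted term: 174 months + 47 months + 24 months = 245 months
Cooperation with authorities reduction: 25% of 245 months = 61 months (rounded down)
After reduction: 245 − 61 = 184 months
Less time served: 184 months − 32 months = 152 months
Minimum 78 months: 152 months meets the minimum, no increase.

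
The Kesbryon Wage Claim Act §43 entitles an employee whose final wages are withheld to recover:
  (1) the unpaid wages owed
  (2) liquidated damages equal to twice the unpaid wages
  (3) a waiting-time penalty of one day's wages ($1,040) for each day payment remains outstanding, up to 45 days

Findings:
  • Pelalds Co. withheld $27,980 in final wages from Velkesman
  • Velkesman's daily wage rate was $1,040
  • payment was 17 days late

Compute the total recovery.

$101,620

Doubled: 2 × $27,980 = $55,960
Penalty days: min(17, 45) = 17
Waiting-time penalty: 17 × $1,040 = $17,680
Total award: $27,980 + $55,960 + $17,680 = $101,620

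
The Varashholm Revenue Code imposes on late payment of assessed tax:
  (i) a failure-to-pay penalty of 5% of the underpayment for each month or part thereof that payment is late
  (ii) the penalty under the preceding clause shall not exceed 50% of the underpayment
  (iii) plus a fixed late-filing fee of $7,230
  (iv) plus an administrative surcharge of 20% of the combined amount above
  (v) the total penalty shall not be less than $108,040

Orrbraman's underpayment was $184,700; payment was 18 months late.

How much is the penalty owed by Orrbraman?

Accrued rate: 5% × 18 = 90%, capped at 50% → 50%
Failure-to-pay penalty: 50% of $184,700 = $92,350
Penalty before surcharge: $92,350 + $7,230 = $99,580
Administrative surcharge: 20% of $99,580 = $19,916
Total penalty: $99,580 + $19,916 = $119,496
Minimum $108,040: $119,496 meets the minimum, no increase.

$119,496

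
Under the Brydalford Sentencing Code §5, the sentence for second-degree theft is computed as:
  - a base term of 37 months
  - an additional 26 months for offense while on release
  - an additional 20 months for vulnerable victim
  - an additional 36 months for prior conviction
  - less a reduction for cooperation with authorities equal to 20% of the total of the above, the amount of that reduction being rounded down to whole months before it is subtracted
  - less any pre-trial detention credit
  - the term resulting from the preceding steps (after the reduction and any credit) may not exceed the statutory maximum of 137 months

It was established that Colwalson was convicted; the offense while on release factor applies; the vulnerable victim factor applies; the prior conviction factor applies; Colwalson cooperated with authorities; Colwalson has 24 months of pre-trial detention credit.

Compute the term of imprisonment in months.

Offense while on release enhancement: +26 months
Vulnerable victim enhancement: +20 months
Prior conviction enhancement: +36 months
Adjusted term: 37 months + 26 months + 20 months + 36 months = 119 months
Cooperation with authorities reduction: 20% of 119 months = 23 months (rounded down)
After reduction: 119 − 23 = 96 months
Less pre-trial detention credit: 96 months − 24 months = 72 months
Cap at 137 months: 72 months is within the cap, no reduction.

72 months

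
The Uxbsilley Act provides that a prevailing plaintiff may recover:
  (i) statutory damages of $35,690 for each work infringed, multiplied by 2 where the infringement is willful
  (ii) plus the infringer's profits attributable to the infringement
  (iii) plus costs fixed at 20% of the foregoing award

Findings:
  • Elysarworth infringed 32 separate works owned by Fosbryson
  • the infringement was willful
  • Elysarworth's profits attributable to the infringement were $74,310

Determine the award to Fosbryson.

Statutory damages: 32 × $35,690 = $1,142,080
Doubled: 2 × $1,142,080 = $2,284,160
Combined award: $2,284,160 + $74,310 = $2,358,470
Costs: 20% of $2,358,470 = $471,694
Award plus costs: $2,358,470 + $471,694 = $2,830,164

$2,830,164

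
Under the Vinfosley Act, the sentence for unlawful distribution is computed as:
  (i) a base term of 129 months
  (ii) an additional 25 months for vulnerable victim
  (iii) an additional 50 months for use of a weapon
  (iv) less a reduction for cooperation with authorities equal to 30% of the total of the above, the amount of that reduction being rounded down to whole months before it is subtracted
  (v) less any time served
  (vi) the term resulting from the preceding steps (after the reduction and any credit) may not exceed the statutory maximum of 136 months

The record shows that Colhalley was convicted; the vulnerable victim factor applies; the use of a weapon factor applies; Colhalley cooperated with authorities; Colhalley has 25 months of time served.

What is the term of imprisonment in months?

118 months

Vulnerable victim enhancement: +25 months
Use of a weapon enhancement: +50 months
Adjusted term: 129 months + 25 months + 50 months = 204 months
Cooperation with authorities reduction: 30% of 204 months = 61 months (rounded down)
After reduction: 204 − 61 = 143 months
Less time served: 143 months − 25 months = 118 months
Cap at 136 months: 118 months is within the cap, no reduction.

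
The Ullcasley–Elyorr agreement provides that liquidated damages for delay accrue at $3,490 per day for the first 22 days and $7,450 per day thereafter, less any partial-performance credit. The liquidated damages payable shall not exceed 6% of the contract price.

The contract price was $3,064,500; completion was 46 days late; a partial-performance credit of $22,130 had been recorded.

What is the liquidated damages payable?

Liquidated damages: $183,870

First 22 days: 22 × $3,490 = $76,780
Remaining days: (46 − 22) × $7,450 = $178,800
Accrued per-day damages: $76,780 + $178,800 = $255,580
Less partial-performance credit: $255,580 − $22,130 = $233,450
Cap: 6% of $3,064,500 = $183,870
Cap at $183,870: $233,450 exceeds the cap → $183,870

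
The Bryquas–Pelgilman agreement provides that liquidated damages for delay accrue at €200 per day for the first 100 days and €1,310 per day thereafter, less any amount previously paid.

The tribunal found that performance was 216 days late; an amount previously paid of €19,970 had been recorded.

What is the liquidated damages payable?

€151,990

First 100 days: 100 × €200 = €20,000
Remaining days: (216 − 100) × €1,310 = €151,960
Accrued per-day damages: €20,000 + €151,960 = €171,960
Less amount previously paid: €171,960 − €19,970 = €151,990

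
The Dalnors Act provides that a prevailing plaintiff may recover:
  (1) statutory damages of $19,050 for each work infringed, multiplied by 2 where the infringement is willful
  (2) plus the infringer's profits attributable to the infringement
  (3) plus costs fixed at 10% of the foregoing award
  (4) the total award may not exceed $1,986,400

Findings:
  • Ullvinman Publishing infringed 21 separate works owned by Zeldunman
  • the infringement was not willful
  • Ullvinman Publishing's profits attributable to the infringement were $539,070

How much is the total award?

$1,033,032

Statutory damages: 21 × $19,050 = $400,050
Infringement not willful: no ×2 enhancement.
Combined award: $400,050 + $539,070 = $939,120
Costs: 10% of $939,120 = $93,912
Award plus costs: $939,120 + $93,912 = $1,033,032
Cap at $1,986,400: $1,033,032 is within the cap, no reduction.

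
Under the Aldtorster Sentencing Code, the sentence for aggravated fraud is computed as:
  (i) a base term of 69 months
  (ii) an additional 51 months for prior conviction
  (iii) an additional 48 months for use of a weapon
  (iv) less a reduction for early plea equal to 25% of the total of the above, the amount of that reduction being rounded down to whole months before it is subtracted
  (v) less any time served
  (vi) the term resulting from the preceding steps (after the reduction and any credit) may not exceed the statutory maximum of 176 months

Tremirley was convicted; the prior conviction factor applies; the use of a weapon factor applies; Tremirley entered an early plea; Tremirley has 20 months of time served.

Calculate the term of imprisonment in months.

106 months

Prior conviction enhancement: +51 months
Use of a weapon enhancement: +48 months
Adjusted term: 69 months + 51 months + 48 months = 168 months
Early plea reduction: 25% of 168 months = 42 months (rounded down)
After reduction: 168 − 42 = 126 months
Less time served: 126 months − 20 months = 106 months
Cap at 176 months: 106 months is within the cap, no reduction.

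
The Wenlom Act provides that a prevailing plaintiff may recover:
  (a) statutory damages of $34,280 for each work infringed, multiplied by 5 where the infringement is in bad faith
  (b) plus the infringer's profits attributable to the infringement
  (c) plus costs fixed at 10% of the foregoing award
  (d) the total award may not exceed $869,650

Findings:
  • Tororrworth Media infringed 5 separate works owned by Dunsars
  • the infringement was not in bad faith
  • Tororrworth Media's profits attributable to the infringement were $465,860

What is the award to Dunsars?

Statutory damages: 5 × $34,280 = $171,400
Infringement not in bad faith: no ×5 enhancement.
Combined award: $171,400 + $465,860 = $637,260
Costs: 10% of $637,260 = $63,726
Award plus costs: $637,260 + $63,726 = $700,986
Cap at $869,650: $700,986 is within the cap, no reduction.

Award: $700,986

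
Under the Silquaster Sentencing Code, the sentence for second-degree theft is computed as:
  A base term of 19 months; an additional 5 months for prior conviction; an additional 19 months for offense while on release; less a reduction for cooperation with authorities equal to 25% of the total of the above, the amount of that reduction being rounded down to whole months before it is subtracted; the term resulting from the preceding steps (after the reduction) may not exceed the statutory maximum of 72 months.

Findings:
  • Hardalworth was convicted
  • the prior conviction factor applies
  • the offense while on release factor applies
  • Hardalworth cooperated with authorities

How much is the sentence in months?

33 months

Prior conviction enhancement: +5 months
Offense while on release enhancement: +19 months
Adjusted term: 19 months + 5 months + 19 months = 43 months
Cooperation with authorities reduction: 25% of 43 months = 10 months (rounded down)
After reduction: 43 − 10 = 33 months
Cap at 72 months: 33 months is within the cap, no reduction.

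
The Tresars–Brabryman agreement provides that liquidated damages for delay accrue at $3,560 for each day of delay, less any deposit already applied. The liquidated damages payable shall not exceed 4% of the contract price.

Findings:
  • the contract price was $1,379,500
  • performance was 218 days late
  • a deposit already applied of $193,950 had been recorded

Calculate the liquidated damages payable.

Per-day damages: 218 × $3,560 = $776,080
Less deposit already applied: $776,080 − $193,950 = $582,130
Cap: 4% of $1,379,500 = $55,180
Cap at $55,180: $582,130 exceeds the cap → $55,180

$55,180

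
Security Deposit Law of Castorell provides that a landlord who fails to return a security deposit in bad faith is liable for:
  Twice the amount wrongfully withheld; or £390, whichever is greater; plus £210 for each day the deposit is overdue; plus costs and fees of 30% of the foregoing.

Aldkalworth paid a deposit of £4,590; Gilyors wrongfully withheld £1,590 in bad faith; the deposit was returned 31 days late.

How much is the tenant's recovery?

Doubled: 2 × £1,590 = £3,180
Minimum £390: £3,180 meets the minimum, no increase.
Late-return penalty: 31 × £210 = £6,510
Damages plus late penalty: £3,180 + £6,510 = £9,690
Costs and fees: 30% of £9,690 = £2,907
Total recovery: £9,690 + £2,907 = £12,597

£12,597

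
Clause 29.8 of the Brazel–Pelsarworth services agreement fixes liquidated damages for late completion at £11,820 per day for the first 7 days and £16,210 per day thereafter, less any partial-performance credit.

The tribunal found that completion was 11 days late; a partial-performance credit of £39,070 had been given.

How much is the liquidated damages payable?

£108,510

First 7 days: 7 × £11,820 = £82,740
Remaining days: (11 − 7) × £16,210 = £64,840
Accrued per-day damages: £82,740 + £64,840 = £147,580
Less partial-performance credit: £147,580 − £39,070 = £108,510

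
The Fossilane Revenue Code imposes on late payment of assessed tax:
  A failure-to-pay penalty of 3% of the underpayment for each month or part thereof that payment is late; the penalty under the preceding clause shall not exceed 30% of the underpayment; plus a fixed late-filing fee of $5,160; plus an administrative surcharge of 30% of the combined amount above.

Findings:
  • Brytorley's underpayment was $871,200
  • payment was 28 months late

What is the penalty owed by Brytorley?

Penalty: $346,476

Accrued rate: 3% × 28 = 84%, capped at 30% → 30%
Failure-to-pay penalty: 30% of $871,200 = $261,360
Penalty before surcharge: $261,360 + $5,160 = $266,520
Administrative surcharge: 30% of $266,520 = $79,956
Total penalty: $266,520 + $79,956 = $346,476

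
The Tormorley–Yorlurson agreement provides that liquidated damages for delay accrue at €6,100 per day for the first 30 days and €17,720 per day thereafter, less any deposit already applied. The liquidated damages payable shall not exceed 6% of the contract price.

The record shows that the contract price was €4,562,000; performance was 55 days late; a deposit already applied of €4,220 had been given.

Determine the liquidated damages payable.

First 30 days: 30 × €6,100 = €183,000
Remaining days: (55 − 30) × €17,720 = €443,000
Accrued per-day damages: €183,000 + €443,000 = €626,000
Less deposit already applied: €626,000 − €4,220 = €621,780
Cap: 6% of €4,562,000 = €273,720
Cap at €273,720: €621,780 exceeds the cap → €273,720

Liquidated damages: €273,720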